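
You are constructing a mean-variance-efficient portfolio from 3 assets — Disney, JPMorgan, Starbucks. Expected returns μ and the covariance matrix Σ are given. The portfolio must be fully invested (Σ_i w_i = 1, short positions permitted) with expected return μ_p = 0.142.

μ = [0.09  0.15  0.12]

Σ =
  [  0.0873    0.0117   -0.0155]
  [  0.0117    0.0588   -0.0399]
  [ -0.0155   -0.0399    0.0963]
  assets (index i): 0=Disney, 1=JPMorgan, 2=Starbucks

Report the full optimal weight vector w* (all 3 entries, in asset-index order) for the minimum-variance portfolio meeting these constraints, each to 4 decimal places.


p=Σ⁻¹μ = [1.0027  4.5998  3.3134]
q=Σ⁻¹𝟙 = [11.6981  32.0001  25.5257]
a=μᵀp=1.177826  b=𝟙ᵀp=8.915938  c=𝟙ᵀq=69.223983  D=ac−b²=2.039847
λ₁=(c·0.142−b)/D = (69.223983·0.142−8.915938)/2.039847 = 0.448008
λ₂=(a−b·0.142)/D = (1.177826−8.915938·0.142)/2.039847 = -0.043257
w* = 0.448008·p + -0.043257·q:
  w_0 = 0.448008·1.0027 + -0.043257·11.6981 = -0.0568  (Disney)
  w_1 = 0.448008·4.5998 + -0.043257·32.0001 = 0.6765  (JPMorgan)
  w_2 = 0.448008·3.3134 + -0.043257·25.5257 = 0.3802  (Starbucks)
Σw_i=1.0000  μᵀw=0.1420
σ²=wᵀΣw=λ₁·μ_p+λ₂ = 0.448008·0.142 + -0.043257 = 0.020360 ≈ 0.0204

-0.0568  0.6765  0.3802


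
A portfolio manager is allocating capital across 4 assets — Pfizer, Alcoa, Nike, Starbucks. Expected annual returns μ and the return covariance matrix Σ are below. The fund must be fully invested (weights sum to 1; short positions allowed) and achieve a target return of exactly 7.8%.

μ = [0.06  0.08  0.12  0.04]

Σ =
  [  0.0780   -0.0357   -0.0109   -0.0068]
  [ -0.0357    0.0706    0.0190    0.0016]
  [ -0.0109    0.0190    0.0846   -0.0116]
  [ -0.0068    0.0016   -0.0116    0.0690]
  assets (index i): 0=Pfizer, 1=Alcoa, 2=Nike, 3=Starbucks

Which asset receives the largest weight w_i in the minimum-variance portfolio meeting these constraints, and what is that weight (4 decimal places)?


x=Σ⁻¹μ = [1.8018  1.6423  1.4129  0.9567]
y=Σ⁻¹𝟙 = [27.2554  24.1662  12.4707  18.7149]
a=μᵀx=0.447309  b=𝟙ᵀx=5.813702  c=𝟙ᵀy=82.607261  D=ac−b²=3.151846
λ₁=(c·0.078−b)/D = (82.607261·0.078−5.813702)/3.151846 = 0.199776
λ₂=(a−b·0.078)/D = (0.447309−5.813702·0.078)/3.151846 = -0.001954
w* = 0.199776·x + -0.001954·y:
  w_0 = 0.199776·1.8018 + -0.001954·27.2554 = 0.3067  (Pfizer)
  w_1 = 0.199776·1.6423 + -0.001954·24.1662 = 0.2809  (Alcoa)
  w_2 = 0.199776·1.4129 + -0.001954·12.4707 = 0.2579  (Nike)
  w_3 = 0.199776·0.9567 + -0.001954·18.7149 = 0.1546  (Starbucks)
Σw_i=1.0000  μᵀw=0.0780
σ²=wᵀΣw=λ₁·μ_p+λ₂ = 0.199776·0.078 + -0.001954 = 0.013628 ≈ 0.0136

Pfizer (0.3067)


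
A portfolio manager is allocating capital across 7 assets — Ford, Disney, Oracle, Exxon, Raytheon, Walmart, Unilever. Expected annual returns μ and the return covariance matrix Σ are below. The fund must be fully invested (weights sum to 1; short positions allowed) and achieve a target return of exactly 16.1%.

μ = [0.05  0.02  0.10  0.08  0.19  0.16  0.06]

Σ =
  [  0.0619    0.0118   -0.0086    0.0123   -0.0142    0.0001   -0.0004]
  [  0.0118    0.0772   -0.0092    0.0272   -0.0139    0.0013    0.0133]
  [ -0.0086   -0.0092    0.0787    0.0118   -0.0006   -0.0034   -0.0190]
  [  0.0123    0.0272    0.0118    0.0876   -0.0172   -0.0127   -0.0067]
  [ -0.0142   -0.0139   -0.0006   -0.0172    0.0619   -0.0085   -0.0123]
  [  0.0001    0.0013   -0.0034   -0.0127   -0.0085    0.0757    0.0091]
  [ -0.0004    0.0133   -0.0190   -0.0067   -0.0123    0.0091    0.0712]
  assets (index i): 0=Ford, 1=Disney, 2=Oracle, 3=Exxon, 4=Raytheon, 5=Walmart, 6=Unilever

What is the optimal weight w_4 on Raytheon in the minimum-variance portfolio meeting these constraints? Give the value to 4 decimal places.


0.4582

x=Σ⁻¹μ = [1.7907  0.0011  1.8170  1.9226  4.8146  2.8168  1.9901]
y=Σ⁻¹𝟙 = [22.5904  9.0939  20.7593  13.6351  34.3217  17.3317  23.0099]
a=μᵀx=1.909932  b=𝟙ᵀx=15.152922  c=𝟙ᵀy=140.742064  D=ac−b²=39.196647
λ₁=(c·0.161−b)/D = (140.742064·0.161−15.152922)/39.196647 = 0.191510
λ₂=(a−b·0.161)/D = (1.909932−15.152922·0.161)/39.196647 = -0.013514
w* = 0.191510·x + -0.013514·y:
  w_0 = 0.191510·1.7907 + -0.013514·22.5904 = 0.0377  (Ford)
  w_1 = 0.191510·0.0011 + -0.013514·9.0939 = -0.1227  (Disney)
  w_2 = 0.191510·1.8170 + -0.013514·20.7593 = 0.0674  (Oracle)
  w_3 = 0.191510·1.9226 + -0.013514·13.6351 = 0.1839  (Exxon)
  w_4 = 0.191510·4.8146 + -0.013514·34.3217 = 0.4582  (Raytheon)
  w_5 = 0.191510·2.8168 + -0.013514·17.3317 = 0.3052  (Walmart)
  w_6 = 0.191510·1.9901 + -0.013514·23.0099 = 0.0702  (Unilever)
Σw_i=1.0000  μᵀw=0.1610
σ²=wᵀΣw=λ₁·μ_p+λ₂ = 0.191510·0.161 + -0.013514 = 0.017319 ≈ 0.0173


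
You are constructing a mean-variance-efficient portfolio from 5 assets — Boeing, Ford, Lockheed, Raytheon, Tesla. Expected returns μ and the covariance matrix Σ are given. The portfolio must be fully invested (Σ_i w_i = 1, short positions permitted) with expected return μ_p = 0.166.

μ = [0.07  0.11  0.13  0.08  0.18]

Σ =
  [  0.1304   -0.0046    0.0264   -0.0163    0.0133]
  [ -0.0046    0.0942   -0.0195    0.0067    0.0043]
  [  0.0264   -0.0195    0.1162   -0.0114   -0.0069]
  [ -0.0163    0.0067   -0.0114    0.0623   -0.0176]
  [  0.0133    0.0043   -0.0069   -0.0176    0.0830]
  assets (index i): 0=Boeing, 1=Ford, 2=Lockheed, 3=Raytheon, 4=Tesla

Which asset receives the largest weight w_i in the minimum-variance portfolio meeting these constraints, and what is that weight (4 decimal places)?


Tesla (0.6504)

x=Σ⁻¹μ = [0.2573  1.2375  1.6509  2.2786  2.6837]
y=Σ⁻¹𝟙 = [6.8615  11.0525  12.1808  23.5128  16.3746]
a=μᵀx=1.034110  b=𝟙ᵀx=8.108023  c=𝟙ᵀy=69.982113  D=ac−b²=6.629179
λ₁=(c·0.166−b)/D = (69.982113·0.166−8.108023)/6.629179 = 0.529328
λ₂=(a−b·0.166)/D = (1.034110−8.108023·0.166)/6.629179 = -0.047038
w* = 0.529328·x + -0.047038·y:
  w_0 = 0.529328·0.2573 + -0.047038·6.8615 = -0.1865  (Boeing)
  w_1 = 0.529328·1.2375 + -0.047038·11.0525 = 0.1351  (Ford)
  w_2 = 0.529328·1.6509 + -0.047038·12.1808 = 0.3009  (Lockheed)
  w_3 = 0.529328·2.2786 + -0.047038·23.5128 = 0.1001  (Raytheon)
  w_4 = 0.529328·2.6837 + -0.047038·16.3746 = 0.6504  (Tesla)
Σw_i=1.0000  μᵀw=0.1660
σ²=wᵀΣw=λ₁·μ_p+λ₂ = 0.529328·0.166 + -0.047038 = 0.040831 ≈ 0.0408


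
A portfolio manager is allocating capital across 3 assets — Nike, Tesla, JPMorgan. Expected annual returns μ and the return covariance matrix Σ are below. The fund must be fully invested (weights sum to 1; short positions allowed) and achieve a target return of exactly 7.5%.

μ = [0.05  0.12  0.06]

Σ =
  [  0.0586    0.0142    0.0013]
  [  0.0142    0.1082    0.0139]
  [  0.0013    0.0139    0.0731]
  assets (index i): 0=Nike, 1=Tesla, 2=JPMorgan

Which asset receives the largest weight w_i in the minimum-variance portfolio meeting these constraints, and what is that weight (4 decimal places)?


x=Σ⁻¹μ = [0.6095  0.9482  0.6297]
y=Σ⁻¹𝟙 = [15.4262  5.6331  12.3344]
a=μᵀx=0.182036  b=𝟙ᵀx=2.187345  c=𝟙ᵀy=33.393705  D=ac−b²=1.294384
λ₁=(c·0.075−b)/D = (33.393705·0.075−2.187345)/1.294384 = 0.245045
λ₂=(a−b·0.075)/D = (0.182036−2.187345·0.075)/1.294384 = 0.013895
w* = 0.245045·x + 0.013895·y:
  w_0 = 0.245045·0.6095 + 0.013895·15.4262 = 0.3637  (Nike)
  w_1 = 0.245045·0.9482 + 0.013895·5.6331 = 0.3106  (Tesla)
  w_2 = 0.245045·0.6297 + 0.013895·12.3344 = 0.3257  (JPMorgan)
Σw_i=1.0000  μᵀw=0.0750
σ²=wᵀΣw=λ₁·μ_p+λ₂ = 0.245045·0.075 + 0.013895 = 0.032273 ≈ 0.0323

Nike (0.3637)


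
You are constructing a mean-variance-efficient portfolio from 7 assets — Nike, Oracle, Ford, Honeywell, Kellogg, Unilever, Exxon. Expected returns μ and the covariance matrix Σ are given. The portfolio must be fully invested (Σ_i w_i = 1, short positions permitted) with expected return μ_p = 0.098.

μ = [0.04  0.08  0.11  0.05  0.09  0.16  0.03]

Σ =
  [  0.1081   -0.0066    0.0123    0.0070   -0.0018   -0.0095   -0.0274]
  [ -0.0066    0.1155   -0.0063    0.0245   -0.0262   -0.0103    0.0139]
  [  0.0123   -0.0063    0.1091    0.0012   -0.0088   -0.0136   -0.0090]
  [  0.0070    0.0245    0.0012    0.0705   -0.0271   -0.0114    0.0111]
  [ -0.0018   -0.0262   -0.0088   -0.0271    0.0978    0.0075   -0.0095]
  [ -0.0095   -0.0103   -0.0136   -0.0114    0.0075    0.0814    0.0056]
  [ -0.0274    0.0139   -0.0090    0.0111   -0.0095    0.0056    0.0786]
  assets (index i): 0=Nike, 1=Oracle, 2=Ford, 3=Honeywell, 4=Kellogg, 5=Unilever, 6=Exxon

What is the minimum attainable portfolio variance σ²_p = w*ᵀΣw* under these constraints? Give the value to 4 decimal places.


0.0112

u=Σ⁻¹μ = [0.5295  1.0661  1.4519  1.1746  1.5255  2.4019  0.3914]
v=Σ⁻¹𝟙 = [13.1108  10.5797  13.0653  16.6589  19.3287  16.8085  15.7042]
a=μᵀu=0.858257  b=𝟙ᵀu=8.541001  c=𝟙ᵀv=105.255993  D=ac−b²=17.388036
λ₁=(c·0.098−b)/D = (105.255993·0.098−8.541001)/17.388036 = 0.102029
λ₂=(a−b·0.098)/D = (0.858257−8.541001·0.098)/17.388036 = 0.001221
w* = 0.102029·u + 0.001221·v:
  w_0 = 0.102029·0.5295 + 0.001221·13.1108 = 0.0700  (Nike)
  w_1 = 0.102029·1.0661 + 0.001221·10.5797 = 0.1217  (Oracle)
  w_2 = 0.102029·1.4519 + 0.001221·13.0653 = 0.1641  (Ford)
  w_3 = 0.102029·1.1746 + 0.001221·16.6589 = 0.1402  (Honeywell)
  w_4 = 0.102029·1.5255 + 0.001221·19.3287 = 0.1793  (Kellogg)
  w_5 = 0.102029·2.4019 + 0.001221·16.8085 = 0.2656  (Unilever)
  w_6 = 0.102029·0.3914 + 0.001221·15.7042 = 0.0591  (Exxon)
Σw_i=1.0000  μᵀw=0.0980
σ²=wᵀΣw=λ₁·μ_p+λ₂ = 0.102029·0.098 + 0.001221 = 0.011220 ≈ 0.0112


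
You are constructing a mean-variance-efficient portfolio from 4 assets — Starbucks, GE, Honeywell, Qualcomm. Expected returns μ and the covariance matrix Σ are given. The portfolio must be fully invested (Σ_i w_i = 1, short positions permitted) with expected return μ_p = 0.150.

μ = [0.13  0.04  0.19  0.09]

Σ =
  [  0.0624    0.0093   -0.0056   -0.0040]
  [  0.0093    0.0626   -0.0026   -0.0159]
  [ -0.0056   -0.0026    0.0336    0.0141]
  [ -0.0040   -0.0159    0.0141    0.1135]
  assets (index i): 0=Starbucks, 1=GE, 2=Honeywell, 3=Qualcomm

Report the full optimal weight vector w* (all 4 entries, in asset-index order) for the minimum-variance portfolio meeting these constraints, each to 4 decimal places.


0.2575  0.1262  0.5601  0.0562

p=Σ⁻¹μ = [2.5545  0.5640  6.0351  0.2123]
q=Σ⁻¹𝟙 = [16.7748  16.7716  30.5150  7.9604]
a=μᵀp=1.520414  b=𝟙ᵀp=9.365877  c=𝟙ᵀq=72.021851  D=ac−b²=21.783384
λ₁=(c·0.150−b)/D = (72.021851·0.150−9.365877)/21.783384 = 0.065986
λ₂=(a−b·0.150)/D = (1.520414−9.365877·0.150)/21.783384 = 0.005304
w* = 0.065986·p + 0.005304·q:
  w_0 = 0.065986·2.5545 + 0.005304·16.7748 = 0.2575  (Starbucks)
  w_1 = 0.065986·0.5640 + 0.005304·16.7716 = 0.1262  (GE)
  w_2 = 0.065986·6.0351 + 0.005304·30.5150 = 0.5601  (Honeywell)
  w_3 = 0.065986·0.2123 + 0.005304·7.9604 = 0.0562  (Qualcomm)
Σw_i=1.0000  μᵀw=0.1500
σ²=wᵀΣw=λ₁·μ_p+λ₂ = 0.065986·0.150 + 0.005304 = 0.015202 ≈ 0.0152


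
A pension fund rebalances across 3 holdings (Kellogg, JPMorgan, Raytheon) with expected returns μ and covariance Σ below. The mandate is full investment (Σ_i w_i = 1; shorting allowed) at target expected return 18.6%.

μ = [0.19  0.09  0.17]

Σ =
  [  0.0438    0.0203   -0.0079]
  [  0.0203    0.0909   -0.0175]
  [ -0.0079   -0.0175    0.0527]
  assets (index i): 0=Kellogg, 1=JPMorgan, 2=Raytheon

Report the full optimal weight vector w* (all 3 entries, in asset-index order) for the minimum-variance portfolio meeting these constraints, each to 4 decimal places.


g=Σ⁻¹μ = [4.7520  0.7340  4.1819]
h=Σ⁻¹𝟙 = [22.4216  10.9971  25.9882]
a=μᵀg=1.679856  b=𝟙ᵀg=9.667841  c=𝟙ᵀh=59.406921  D=ac−b²=6.327900
λ₁=(c·0.186−b)/D = (59.406921·0.186−9.667841)/6.327900 = 0.218374
λ₂=(a−b·0.186)/D = (1.679856−9.667841·0.186)/6.327900 = -0.018705
w* = 0.218374·g + -0.018705·h:
  w_0 = 0.218374·4.7520 + -0.018705·22.4216 = 0.6183  (Kellogg)
  w_1 = 0.218374·0.7340 + -0.018705·10.9971 = -0.0454  (JPMorgan)
  w_2 = 0.218374·4.1819 + -0.018705·25.9882 = 0.4271  (Raytheon)
Σw_i=1.0000  μᵀw=0.1860
σ²=wᵀΣw=λ₁·μ_p+λ₂ = 0.218374·0.186 + -0.018705 = 0.021913 ≈ 0.0219

0.6183  -0.0454  0.4271


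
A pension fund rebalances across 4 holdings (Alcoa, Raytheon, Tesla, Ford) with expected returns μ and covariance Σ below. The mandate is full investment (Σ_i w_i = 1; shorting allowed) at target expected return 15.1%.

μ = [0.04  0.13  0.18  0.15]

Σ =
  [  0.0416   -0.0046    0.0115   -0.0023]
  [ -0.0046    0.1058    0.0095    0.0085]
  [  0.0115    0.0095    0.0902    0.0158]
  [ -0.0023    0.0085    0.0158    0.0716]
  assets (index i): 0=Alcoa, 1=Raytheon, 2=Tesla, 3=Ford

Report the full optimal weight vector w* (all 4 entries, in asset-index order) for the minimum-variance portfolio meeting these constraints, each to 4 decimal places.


u=Σ⁻¹μ = [0.7480  0.9921  1.5033  1.6695]
v=Σ⁻¹𝟙 = [24.4088  9.0678  4.8102  12.6126]
a=μᵀu=0.679910  b=𝟙ᵀu=4.912888  c=𝟙ᵀv=50.899354  D=ac−b²=10.470523
λ₁=(c·0.151−b)/D = (50.899354·0.151−4.912888)/10.470523 = 0.264831
λ₂=(a−b·0.151)/D = (0.679910−4.912888·0.151)/10.470523 = -0.005915
w* = 0.264831·u + -0.005915·v:
  w_0 = 0.264831·0.7480 + -0.005915·24.4088 = 0.0537  (Alcoa)
  w_1 = 0.264831·0.9921 + -0.005915·9.0678 = 0.2091  (Raytheon)
  w_2 = 0.264831·1.5033 + -0.005915·4.8102 = 0.3697  (Tesla)
  w_3 = 0.264831·1.6695 + -0.005915·12.6126 = 0.3675  (Ford)
Σw_i=1.0000  μᵀw=0.1510
σ²=wᵀΣw=λ₁·μ_p+λ₂ = 0.264831·0.151 + -0.005915 = 0.034074 ≈ 0.0341

0.0537  0.2091  0.3697  0.3675


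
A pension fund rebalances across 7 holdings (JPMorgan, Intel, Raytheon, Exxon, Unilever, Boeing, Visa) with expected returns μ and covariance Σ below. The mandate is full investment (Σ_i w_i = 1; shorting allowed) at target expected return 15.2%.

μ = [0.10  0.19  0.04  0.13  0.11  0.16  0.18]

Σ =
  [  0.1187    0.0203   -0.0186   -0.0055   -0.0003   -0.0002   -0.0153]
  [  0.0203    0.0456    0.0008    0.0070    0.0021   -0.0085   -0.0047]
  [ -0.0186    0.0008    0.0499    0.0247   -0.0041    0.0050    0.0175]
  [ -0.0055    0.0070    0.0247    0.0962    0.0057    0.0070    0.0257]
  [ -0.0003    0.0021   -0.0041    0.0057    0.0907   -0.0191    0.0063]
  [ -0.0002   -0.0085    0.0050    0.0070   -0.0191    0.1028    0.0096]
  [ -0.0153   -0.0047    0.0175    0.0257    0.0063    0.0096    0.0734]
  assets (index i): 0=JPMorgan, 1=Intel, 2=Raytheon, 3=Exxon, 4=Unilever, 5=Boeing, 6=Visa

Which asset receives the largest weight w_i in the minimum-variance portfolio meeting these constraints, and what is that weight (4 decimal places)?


x=Σ⁻¹μ = [0.3698  4.5211  -0.1760  0.2234  1.3294  1.9459  2.4140]
y=Σ⁻¹𝟙 = [9.3677  19.9657  19.6978  0.2560  13.3521  12.0289  9.3499]
a=μᵀx=1.810107  b=𝟙ᵀx=10.627761  c=𝟙ᵀy=84.017971  D=ac−b²=39.132218
λ₁=(c·0.152−b)/D = (84.017971·0.152−10.627761)/39.132218 = 0.054762
λ₂=(a−b·0.152)/D = (1.810107−10.627761·0.152)/39.132218 = 0.004975
w* = 0.054762·x + 0.004975·y:
  w_0 = 0.054762·0.3698 + 0.004975·9.3677 = 0.0669  (JPMorgan)
  w_1 = 0.054762·4.5211 + 0.004975·19.9657 = 0.3469  (Intel)
  w_2 = 0.054762·-0.1760 + 0.004975·19.6978 = 0.0884  (Raytheon)
  w_3 = 0.054762·0.2234 + 0.004975·0.2560 = 0.0135  (Exxon)
  w_4 = 0.054762·1.3294 + 0.004975·13.3521 = 0.1392  (Unilever)
  w_5 = 0.054762·1.9459 + 0.004975·12.0289 = 0.1664  (Boeing)
  w_6 = 0.054762·2.4140 + 0.004975·9.3499 = 0.1787  (Visa)
Σw_i=1.0000  μᵀw=0.1520
σ²=wᵀΣw=λ₁·μ_p+λ₂ = 0.054762·0.152 + 0.004975 = 0.013299 ≈ 0.0133

Intel (0.3469)


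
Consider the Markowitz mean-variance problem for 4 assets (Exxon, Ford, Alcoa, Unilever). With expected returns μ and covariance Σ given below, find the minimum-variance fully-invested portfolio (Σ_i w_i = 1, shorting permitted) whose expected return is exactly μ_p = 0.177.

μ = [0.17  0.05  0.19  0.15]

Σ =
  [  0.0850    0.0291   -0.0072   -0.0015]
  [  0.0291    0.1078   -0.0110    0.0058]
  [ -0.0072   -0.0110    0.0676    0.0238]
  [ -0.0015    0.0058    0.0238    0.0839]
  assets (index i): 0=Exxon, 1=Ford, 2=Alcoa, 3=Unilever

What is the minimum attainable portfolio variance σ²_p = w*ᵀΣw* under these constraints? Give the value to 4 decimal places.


u=Σ⁻¹μ = [2.2182  0.0822  2.6873  1.0595]
v=Σ⁻¹𝟙 = [10.5560  7.5051  14.5072  7.4736]
a=μᵀu=1.050708  b=𝟙ᵀu=6.047192  c=𝟙ᵀv=40.041961  D=ac−b²=5.503884
λ₁=(c·0.177−b)/D = (40.041961·0.177−6.047192)/5.503884 = 0.189000
λ₂=(a−b·0.177)/D = (1.050708−6.047192·0.177)/5.503884 = -0.003569
w* = 0.189000·u + -0.003569·v:
  w_0 = 0.189000·2.2182 + -0.003569·10.5560 = 0.3816  (Exxon)
  w_1 = 0.189000·0.0822 + -0.003569·7.5051 = -0.0112  (Ford)
  w_2 = 0.189000·2.6873 + -0.003569·14.5072 = 0.4561  (Alcoa)
  w_3 = 0.189000·1.0595 + -0.003569·7.4736 = 0.1736  (Unilever)
Σw_i=1.0000  μᵀw=0.1770
σ²=wᵀΣw=λ₁·μ_p+λ₂ = 0.189000·0.177 + -0.003569 = 0.029884 ≈ 0.0299

0.0299


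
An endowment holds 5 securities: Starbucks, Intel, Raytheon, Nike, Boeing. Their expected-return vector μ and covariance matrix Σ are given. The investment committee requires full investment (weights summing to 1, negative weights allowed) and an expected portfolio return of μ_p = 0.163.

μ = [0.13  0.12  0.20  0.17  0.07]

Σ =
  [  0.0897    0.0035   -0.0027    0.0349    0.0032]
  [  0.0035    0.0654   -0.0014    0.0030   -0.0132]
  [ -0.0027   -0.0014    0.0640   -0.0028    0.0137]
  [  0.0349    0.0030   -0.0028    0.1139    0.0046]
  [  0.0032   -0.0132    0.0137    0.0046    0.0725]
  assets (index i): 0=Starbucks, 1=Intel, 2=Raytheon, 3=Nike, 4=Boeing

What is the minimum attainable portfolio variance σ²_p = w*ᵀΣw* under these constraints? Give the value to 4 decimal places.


x=Σ⁻¹μ = [0.9829  1.9164  3.1314  1.1935  0.6036]
y=Σ⁻¹𝟙 = [8.2102  17.6545  13.6673  5.5813  13.7083]
a=μᵀx=1.229163  b=𝟙ᵀx=7.827732  c=𝟙ᵀy=58.821613  D=ac−b²=11.027988
λ₁=(c·0.163−b)/D = (58.821613·0.163−7.827732)/11.027988 = 0.159611
λ₂=(a−b·0.163)/D = (1.229163−7.827732·0.163)/11.027988 = -0.004240
w* = 0.159611·x + -0.004240·y:
  w_0 = 0.159611·0.9829 + -0.004240·8.2102 = 0.1221  (Starbucks)
  w_1 = 0.159611·1.9164 + -0.004240·17.6545 = 0.2310  (Intel)
  w_2 = 0.159611·3.1314 + -0.004240·13.6673 = 0.4419  (Raytheon)
  w_3 = 0.159611·1.1935 + -0.004240·5.5813 = 0.1668  (Nike)
  w_4 = 0.159611·0.6036 + -0.004240·13.7083 = 0.0382  (Boeing)
Σw_i=1.0000  μᵀw=0.1630
σ²=wᵀΣw=λ₁·μ_p+λ₂ = 0.159611·0.163 + -0.004240 = 0.021777 ≈ 0.0218

0.0218


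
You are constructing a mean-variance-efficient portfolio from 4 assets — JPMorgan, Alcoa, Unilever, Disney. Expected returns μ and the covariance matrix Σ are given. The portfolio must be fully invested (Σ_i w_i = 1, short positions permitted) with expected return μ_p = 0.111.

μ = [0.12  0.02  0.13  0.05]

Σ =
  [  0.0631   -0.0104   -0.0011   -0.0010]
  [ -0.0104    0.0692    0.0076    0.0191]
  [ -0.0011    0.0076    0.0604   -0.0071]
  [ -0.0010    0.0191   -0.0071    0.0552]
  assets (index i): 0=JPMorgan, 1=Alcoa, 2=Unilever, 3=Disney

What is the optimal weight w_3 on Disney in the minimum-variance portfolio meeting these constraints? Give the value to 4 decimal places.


0.2212

p=Σ⁻¹μ = [1.9594  -0.0176  2.3369  1.2480]
q=Σ⁻¹𝟙 = [18.1622  10.5436  17.5653  17.0560]
a=μᵀp=0.600968  b=𝟙ᵀp=5.526622  c=𝟙ᵀq=63.327118  D=ac−b²=7.514029
λ₁=(c·0.111−b)/D = (63.327118·0.111−5.526622)/7.514029 = 0.199984
λ₂=(a−b·0.111)/D = (0.600968−5.526622·0.111)/7.514029 = -0.001662
w* = 0.199984·p + -0.001662·q:
  w_0 = 0.199984·1.9594 + -0.001662·18.1622 = 0.3617  (JPMorgan)
  w_1 = 0.199984·-0.0176 + -0.001662·10.5436 = -0.0210  (Alcoa)
  w_2 = 0.199984·2.3369 + -0.001662·17.5653 = 0.4382  (Unilever)
  w_3 = 0.199984·1.2480 + -0.001662·17.0560 = 0.2212  (Disney)
Σw_i=1.0000  μᵀw=0.1110
σ²=wᵀΣw=λ₁·μ_p+λ₂ = 0.199984·0.111 + -0.001662 = 0.020536 ≈ 0.0205


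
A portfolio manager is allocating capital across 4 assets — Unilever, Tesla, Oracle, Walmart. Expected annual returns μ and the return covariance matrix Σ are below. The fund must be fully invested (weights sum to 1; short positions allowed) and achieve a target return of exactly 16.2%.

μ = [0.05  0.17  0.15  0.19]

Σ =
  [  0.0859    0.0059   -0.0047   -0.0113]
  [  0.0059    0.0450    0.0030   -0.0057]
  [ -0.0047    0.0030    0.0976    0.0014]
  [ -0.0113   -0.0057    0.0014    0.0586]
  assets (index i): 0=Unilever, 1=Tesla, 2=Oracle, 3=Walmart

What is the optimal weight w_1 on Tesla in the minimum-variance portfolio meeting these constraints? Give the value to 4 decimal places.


x=Σ⁻¹μ = [0.8769  4.0472  1.4006  3.7716]
y=Σ⁻¹𝟙 = [13.4790  22.5340  9.8922  21.6196]
a=μᵀx=1.658562  b=𝟙ᵀx=10.096278  c=𝟙ᵀy=67.524759  D=ac−b²=10.059169
λ₁=(c·0.162−b)/D = (67.524759·0.162−10.096278)/10.059169 = 0.083778
λ₂=(a−b·0.162)/D = (1.658562−10.096278·0.162)/10.059169 = 0.002283
w* = 0.083778·x + 0.002283·y:
  w_0 = 0.083778·0.8769 + 0.002283·13.4790 = 0.1042  (Unilever)
  w_1 = 0.083778·4.0472 + 0.002283·22.5340 = 0.3905  (Tesla)
  w_2 = 0.083778·1.4006 + 0.002283·9.8922 = 0.1399  (Oracle)
  w_3 = 0.083778·3.7716 + 0.002283·21.6196 = 0.3653  (Walmart)
Σw_i=1.0000  μᵀw=0.1620
σ²=wᵀΣw=λ₁·μ_p+λ₂ = 0.083778·0.162 + 0.002283 = 0.015855 ≈ 0.0159

0.3905


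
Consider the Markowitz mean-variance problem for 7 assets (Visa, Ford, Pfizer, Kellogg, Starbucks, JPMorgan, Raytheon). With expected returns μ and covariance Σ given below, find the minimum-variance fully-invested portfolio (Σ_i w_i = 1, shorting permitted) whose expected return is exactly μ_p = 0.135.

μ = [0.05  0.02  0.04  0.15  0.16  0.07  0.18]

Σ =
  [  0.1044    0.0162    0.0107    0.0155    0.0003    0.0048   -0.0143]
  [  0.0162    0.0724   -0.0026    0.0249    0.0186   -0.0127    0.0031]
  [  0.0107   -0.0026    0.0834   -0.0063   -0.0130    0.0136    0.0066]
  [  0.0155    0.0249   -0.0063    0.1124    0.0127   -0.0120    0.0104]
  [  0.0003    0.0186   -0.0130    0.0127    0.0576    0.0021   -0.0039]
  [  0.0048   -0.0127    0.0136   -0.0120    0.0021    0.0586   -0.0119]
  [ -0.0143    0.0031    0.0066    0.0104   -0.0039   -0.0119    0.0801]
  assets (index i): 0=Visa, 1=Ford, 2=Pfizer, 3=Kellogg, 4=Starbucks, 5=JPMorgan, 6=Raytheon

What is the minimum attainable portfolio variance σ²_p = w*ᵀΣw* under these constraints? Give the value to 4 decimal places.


0.0149

x=Σ⁻¹μ = [0.6897  -0.8510  0.4720  1.0264  3.0515  1.4726  2.5984]
y=Σ⁻¹𝟙 = [7.5327  9.4986  9.6488  5.2069  15.6205  19.9653  15.7172]
a=μᵀx=1.249337  b=𝟙ᵀx=8.459538  c=𝟙ᵀy=83.189938  D=ac−b²=32.368445
λ₁=(c·0.135−b)/D = (83.189938·0.135−8.459538)/32.368445 = 0.085611
λ₂=(a−b·0.135)/D = (1.249337−8.459538·0.135)/32.368445 = 0.003315
w* = 0.085611·x + 0.003315·y:
  w_0 = 0.085611·0.6897 + 0.003315·7.5327 = 0.0840  (Visa)
  w_1 = 0.085611·-0.8510 + 0.003315·9.4986 = -0.0414  (Ford)
  w_2 = 0.085611·0.4720 + 0.003315·9.6488 = 0.0724  (Pfizer)
  w_3 = 0.085611·1.0264 + 0.003315·5.2069 = 0.1051  (Kellogg)
  w_4 = 0.085611·3.0515 + 0.003315·15.6205 = 0.3130  (Starbucks)
  w_5 = 0.085611·1.4726 + 0.003315·19.9653 = 0.1923  (JPMorgan)
  w_6 = 0.085611·2.5984 + 0.003315·15.7172 = 0.2746  (Raytheon)
Σw_i=1.0000  μᵀw=0.1350
σ²=wᵀΣw=λ₁·μ_p+λ₂ = 0.085611·0.135 + 0.003315 = 0.014872 ≈ 0.0149


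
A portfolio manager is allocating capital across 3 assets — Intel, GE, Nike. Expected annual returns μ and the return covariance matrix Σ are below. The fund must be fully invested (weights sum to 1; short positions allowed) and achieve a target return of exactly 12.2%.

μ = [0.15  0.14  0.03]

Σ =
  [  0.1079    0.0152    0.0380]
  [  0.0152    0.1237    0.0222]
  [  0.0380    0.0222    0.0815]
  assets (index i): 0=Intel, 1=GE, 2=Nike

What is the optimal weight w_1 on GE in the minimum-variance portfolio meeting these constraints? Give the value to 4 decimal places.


x=Σ⁻¹μ = [1.4512  1.0607  -0.5974]
y=Σ⁻¹𝟙 = [5.5984  5.9536  8.0379]
a=μᵀx=0.348246  b=𝟙ᵀx=1.914399  c=𝟙ᵀy=19.589919  D=ac−b²=3.157179
λ₁=(c·0.122−b)/D = (19.589919·0.122−1.914399)/3.157179 = 0.150632
λ₂=(a−b·0.122)/D = (0.348246−1.914399·0.122)/3.157179 = 0.036326
w* = 0.150632·x + 0.036326·y:
  w_0 = 0.150632·1.4512 + 0.036326·5.5984 = 0.4220  (Intel)
  w_1 = 0.150632·1.0607 + 0.036326·5.9536 = 0.3760  (GE)
  w_2 = 0.150632·-0.5974 + 0.036326·8.0379 = 0.2020  (Nike)
Σw_i=1.0000  μᵀw=0.1220
σ²=wᵀΣw=λ₁·μ_p+λ₂ = 0.150632·0.122 + 0.036326 = 0.054703 ≈ 0.0547

0.3760


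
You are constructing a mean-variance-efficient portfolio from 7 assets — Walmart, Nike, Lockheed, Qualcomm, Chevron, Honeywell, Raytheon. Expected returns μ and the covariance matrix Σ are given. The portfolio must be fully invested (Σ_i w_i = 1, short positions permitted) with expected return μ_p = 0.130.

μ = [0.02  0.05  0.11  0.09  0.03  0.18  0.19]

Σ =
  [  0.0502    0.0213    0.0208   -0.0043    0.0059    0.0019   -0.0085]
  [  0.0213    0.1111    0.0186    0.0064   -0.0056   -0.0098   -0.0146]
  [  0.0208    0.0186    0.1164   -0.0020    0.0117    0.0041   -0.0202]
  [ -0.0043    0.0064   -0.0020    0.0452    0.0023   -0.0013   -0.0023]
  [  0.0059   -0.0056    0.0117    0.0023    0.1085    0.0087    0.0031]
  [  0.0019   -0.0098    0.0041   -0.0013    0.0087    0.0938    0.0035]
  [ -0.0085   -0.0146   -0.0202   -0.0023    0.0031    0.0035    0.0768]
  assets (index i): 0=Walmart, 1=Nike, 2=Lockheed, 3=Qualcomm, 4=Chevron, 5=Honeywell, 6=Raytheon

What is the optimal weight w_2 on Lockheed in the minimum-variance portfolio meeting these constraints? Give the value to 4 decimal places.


0.1270

x=Σ⁻¹μ = [0.2330  0.6049  1.3025  2.1947  -0.1246  1.8527  2.9437]
y=Σ⁻¹𝟙 = [18.3839  6.4786  6.8863  24.1588  5.9953  9.7666  18.1348]
a=μᵀx=1.264741  b=𝟙ᵀx=9.006839  c=𝟙ᵀy=89.804239  D=ac−b²=32.455987
λ₁=(c·0.130−b)/D = (89.804239·0.130−9.006839)/32.455987 = 0.082195
λ₂=(a−b·0.130)/D = (1.264741−9.006839·0.130)/32.455987 = 0.002892
w* = 0.082195·x + 0.002892·y:
  w_0 = 0.082195·0.2330 + 0.002892·18.3839 = 0.0723  (Walmart)
  w_1 = 0.082195·0.6049 + 0.002892·6.4786 = 0.0684  (Nike)
  w_2 = 0.082195·1.3025 + 0.002892·6.8863 = 0.1270  (Lockheed)
  w_3 = 0.082195·2.1947 + 0.002892·24.1588 = 0.2503  (Qualcomm)
  w_4 = 0.082195·-0.1246 + 0.002892·5.9953 = 0.0071  (Chevron)
  w_5 = 0.082195·1.8527 + 0.002892·9.7666 = 0.1805  (Honeywell)
  w_6 = 0.082195·2.9437 + 0.002892·18.1348 = 0.2944  (Raytheon)
Σw_i=1.0000  μᵀw=0.1300
σ²=wᵀΣw=λ₁·μ_p+λ₂ = 0.082195·0.130 + 0.002892 = 0.013577 ≈ 0.0136


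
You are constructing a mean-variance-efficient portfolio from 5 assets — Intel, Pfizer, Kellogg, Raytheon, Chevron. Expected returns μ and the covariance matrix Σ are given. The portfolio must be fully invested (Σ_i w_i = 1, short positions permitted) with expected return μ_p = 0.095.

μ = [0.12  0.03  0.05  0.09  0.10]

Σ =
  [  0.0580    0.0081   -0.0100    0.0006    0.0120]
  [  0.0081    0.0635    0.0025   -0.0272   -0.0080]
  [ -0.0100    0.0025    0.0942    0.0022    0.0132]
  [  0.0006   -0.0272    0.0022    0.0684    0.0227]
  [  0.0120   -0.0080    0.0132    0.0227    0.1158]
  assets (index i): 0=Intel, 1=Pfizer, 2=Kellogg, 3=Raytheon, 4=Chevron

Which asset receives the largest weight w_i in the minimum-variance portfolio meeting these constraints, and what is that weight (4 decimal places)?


p=Σ⁻¹μ = [1.9648  0.8905  0.6309  1.5154  0.3525]
q=Σ⁻¹𝟙 = [14.9278  23.4259  10.6205  22.4346  3.0986]
a=μᵀp=0.465671  b=𝟙ᵀp=5.354108  c=𝟙ᵀq=74.507354  D=ac−b²=6.029403
λ₁=(c·0.095−b)/D = (74.507354·0.095−5.354108)/6.029403 = 0.285947
λ₂=(a−b·0.095)/D = (0.465671−5.354108·0.095)/6.029403 = -0.007127
w* = 0.285947·p + -0.007127·q:
  w_0 = 0.285947·1.9648 + -0.007127·14.9278 = 0.4554  (Intel)
  w_1 = 0.285947·0.8905 + -0.007127·23.4259 = 0.0877  (Pfizer)
  w_2 = 0.285947·0.6309 + -0.007127·10.6205 = 0.1047  (Kellogg)
  w_3 = 0.285947·1.5154 + -0.007127·22.4346 = 0.2734  (Raytheon)
  w_4 = 0.285947·0.3525 + -0.007127·3.0986 = 0.0787  (Chevron)
Σw_i=1.0000  μᵀw=0.0950
σ²=wᵀΣw=λ₁·μ_p+λ₂ = 0.285947·0.095 + -0.007127 = 0.020038 ≈ 0.0200

Intel (0.4554)


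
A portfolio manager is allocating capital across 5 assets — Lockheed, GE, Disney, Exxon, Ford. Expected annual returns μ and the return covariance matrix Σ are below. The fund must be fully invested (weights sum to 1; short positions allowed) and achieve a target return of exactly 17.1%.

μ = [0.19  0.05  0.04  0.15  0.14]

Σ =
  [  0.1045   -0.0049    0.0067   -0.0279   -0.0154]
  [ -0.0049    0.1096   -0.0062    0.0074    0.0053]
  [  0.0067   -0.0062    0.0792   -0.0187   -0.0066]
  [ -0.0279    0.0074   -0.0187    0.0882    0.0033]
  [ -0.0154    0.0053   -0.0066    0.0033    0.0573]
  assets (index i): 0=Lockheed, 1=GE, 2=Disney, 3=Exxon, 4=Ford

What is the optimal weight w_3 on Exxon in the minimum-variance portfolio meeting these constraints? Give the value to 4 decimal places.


0.3187

u=Σ⁻¹μ = [2.9590  0.3165  1.1931  2.7438  3.1887]
v=Σ⁻¹𝟙 = [17.1805  8.5565  18.2042  19.0808  22.2759]
a=μᵀu=1.483737  b=𝟙ᵀu=10.401038  c=𝟙ᵀv=85.297918  D=ac−b²=18.378122
λ₁=(c·0.171−b)/D = (85.297918·0.171−10.401038)/18.378122 = 0.227711
λ₂=(a−b·0.171)/D = (1.483737−10.401038·0.171)/18.378122 = -0.016043
w* = 0.227711·u + -0.016043·v:
  w_0 = 0.227711·2.9590 + -0.016043·17.1805 = 0.3982  (Lockheed)
  w_1 = 0.227711·0.3165 + -0.016043·8.5565 = -0.0652  (GE)
  w_2 = 0.227711·1.1931 + -0.016043·18.2042 = -0.0204  (Disney)
  w_3 = 0.227711·2.7438 + -0.016043·19.0808 = 0.3187  (Exxon)
  w_4 = 0.227711·3.1887 + -0.016043·22.2759 = 0.3687  (Ford)
Σw_i=1.0000  μᵀw=0.1710
σ²=wᵀΣw=λ₁·μ_p+λ₂ = 0.227711·0.171 + -0.016043 = 0.022896 ≈ 0.0229


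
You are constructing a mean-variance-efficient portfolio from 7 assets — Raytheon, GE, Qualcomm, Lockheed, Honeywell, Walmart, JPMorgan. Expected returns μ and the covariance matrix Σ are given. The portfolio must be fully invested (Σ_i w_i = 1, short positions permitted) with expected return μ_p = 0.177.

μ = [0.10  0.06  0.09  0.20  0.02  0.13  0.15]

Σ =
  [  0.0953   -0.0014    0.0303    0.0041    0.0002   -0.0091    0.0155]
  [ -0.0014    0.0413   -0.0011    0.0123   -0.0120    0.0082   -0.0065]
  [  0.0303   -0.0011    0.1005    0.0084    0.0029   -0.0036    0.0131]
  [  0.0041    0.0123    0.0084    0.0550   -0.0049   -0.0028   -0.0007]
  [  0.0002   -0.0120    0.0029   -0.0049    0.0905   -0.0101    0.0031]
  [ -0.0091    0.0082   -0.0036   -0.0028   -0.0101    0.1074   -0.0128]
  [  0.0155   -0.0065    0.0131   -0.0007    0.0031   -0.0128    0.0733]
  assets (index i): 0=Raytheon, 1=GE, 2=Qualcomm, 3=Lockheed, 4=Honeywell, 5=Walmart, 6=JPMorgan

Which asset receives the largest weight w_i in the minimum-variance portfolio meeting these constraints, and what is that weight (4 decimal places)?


u=Σ⁻¹μ = [0.6460  0.6075  0.1578  3.5932  0.5962  1.6397  2.2309]
v=Σ⁻¹𝟙 = [7.3889  25.1775  4.8922  13.4469  15.7468  11.7931  14.9603]
a=μᵀu=1.393613  b=𝟙ᵀu=9.471305  c=𝟙ᵀv=93.405728  D=ac−b²=40.465836
λ₁=(c·0.177−b)/D = (93.405728·0.177−9.471305)/40.465836 = 0.174505
λ₂=(a−b·0.177)/D = (1.393613−9.471305·0.177)/40.465836 = -0.006989
w* = 0.174505·u + -0.006989·v:
  w_0 = 0.174505·0.6460 + -0.006989·7.3889 = 0.0611  (Raytheon)
  w_1 = 0.174505·0.6075 + -0.006989·25.1775 = -0.0699  (GE)
  w_2 = 0.174505·0.1578 + -0.006989·4.8922 = -0.0066  (Qualcomm)
  w_3 = 0.174505·3.5932 + -0.006989·13.4469 = 0.5331  (Lockheed)
  w_4 = 0.174505·0.5962 + -0.006989·15.7468 = -0.0060  (Honeywell)
  w_5 = 0.174505·1.6397 + -0.006989·11.7931 = 0.2037  (Walmart)
  w_6 = 0.174505·2.2309 + -0.006989·14.9603 = 0.2847  (JPMorgan)
Σw_i=1.0000  μᵀw=0.1770
σ²=wᵀΣw=λ₁·μ_p+λ₂ = 0.174505·0.177 + -0.006989 = 0.023899 ≈ 0.0239

Lockheed (0.5331)


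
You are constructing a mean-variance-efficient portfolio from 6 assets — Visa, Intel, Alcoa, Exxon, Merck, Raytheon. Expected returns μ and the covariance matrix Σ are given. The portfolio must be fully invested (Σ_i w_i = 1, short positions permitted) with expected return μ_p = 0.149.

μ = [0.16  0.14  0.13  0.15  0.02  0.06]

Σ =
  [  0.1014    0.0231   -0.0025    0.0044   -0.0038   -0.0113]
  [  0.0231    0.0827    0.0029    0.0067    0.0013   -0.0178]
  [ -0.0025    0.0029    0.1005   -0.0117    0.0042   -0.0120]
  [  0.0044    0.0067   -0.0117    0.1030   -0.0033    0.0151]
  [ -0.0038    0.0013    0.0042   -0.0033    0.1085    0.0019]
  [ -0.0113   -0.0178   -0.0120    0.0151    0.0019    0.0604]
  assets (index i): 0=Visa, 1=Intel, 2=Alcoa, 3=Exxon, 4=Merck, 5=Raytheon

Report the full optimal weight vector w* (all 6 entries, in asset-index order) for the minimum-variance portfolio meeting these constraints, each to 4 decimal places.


p=Σ⁻¹μ = [1.4182  1.5053  1.6270  1.2369  0.1606  1.7113]
q=Σ⁻¹𝟙 = [9.7650  13.1361  12.9747  6.8403  8.7069  22.8482]
a=μᵀp=0.940576  b=𝟙ᵀp=7.659230  c=𝟙ᵀq=74.271118  D=ac−b²=11.193855
λ₁=(c·0.149−b)/D = (74.271118·0.149−7.659230)/11.193855 = 0.304378
λ₂=(a−b·0.149)/D = (0.940576−7.659230·0.149)/11.193855 = -0.017925
w* = 0.304378·p + -0.017925·q:
  w_0 = 0.304378·1.4182 + -0.017925·9.7650 = 0.2566  (Visa)
  w_1 = 0.304378·1.5053 + -0.017925·13.1361 = 0.2227  (Intel)
  w_2 = 0.304378·1.6270 + -0.017925·12.9747 = 0.2626  (Alcoa)
  w_3 = 0.304378·1.2369 + -0.017925·6.8403 = 0.2539  (Exxon)
  w_4 = 0.304378·0.1606 + -0.017925·8.7069 = -0.1072  (Merck)
  w_5 = 0.304378·1.7113 + -0.017925·22.8482 = 0.1113  (Raytheon)
Σw_i=1.0000  μᵀw=0.1490
σ²=wᵀΣw=λ₁·μ_p+λ₂ = 0.304378·0.149 + -0.017925 = 0.027427 ≈ 0.0274

0.2566  0.2227  0.2626  0.2539  -0.1072  0.1113


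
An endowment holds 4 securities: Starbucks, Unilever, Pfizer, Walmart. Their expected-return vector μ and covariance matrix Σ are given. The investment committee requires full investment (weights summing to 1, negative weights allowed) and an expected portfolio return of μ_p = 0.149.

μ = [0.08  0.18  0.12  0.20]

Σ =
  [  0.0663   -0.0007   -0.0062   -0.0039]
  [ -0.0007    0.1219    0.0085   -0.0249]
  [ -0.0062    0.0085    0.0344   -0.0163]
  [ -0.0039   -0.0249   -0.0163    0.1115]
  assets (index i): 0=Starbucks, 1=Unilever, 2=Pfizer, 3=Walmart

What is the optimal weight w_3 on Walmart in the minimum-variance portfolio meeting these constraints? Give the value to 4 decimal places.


0.2901

p=Σ⁻¹μ = [1.8462  1.7561  4.7850  2.9500]
q=Σ⁻¹𝟙 = [19.8098  9.1703  38.5961  17.3517]
a=μᵀp=1.627997  b=𝟙ᵀp=11.337302  c=𝟙ᵀq=84.927832  D=ac−b²=9.727855
λ₁=(c·0.149−b)/D = (84.927832·0.149−11.337302)/9.727855 = 0.135379
λ₂=(a−b·0.149)/D = (1.627997−11.337302·0.149)/9.727855 = -0.006297
w* = 0.135379·p + -0.006297·q:
  w_0 = 0.135379·1.8462 + -0.006297·19.8098 = 0.1252  (Starbucks)
  w_1 = 0.135379·1.7561 + -0.006297·9.1703 = 0.1800  (Unilever)
  w_2 = 0.135379·4.7850 + -0.006297·38.5961 = 0.4047  (Pfizer)
  w_3 = 0.135379·2.9500 + -0.006297·17.3517 = 0.2901  (Walmart)
Σw_i=1.0000  μᵀw=0.1490
σ²=wᵀΣw=λ₁·μ_p+λ₂ = 0.135379·0.149 + -0.006297 = 0.013874 ≈ 0.0139


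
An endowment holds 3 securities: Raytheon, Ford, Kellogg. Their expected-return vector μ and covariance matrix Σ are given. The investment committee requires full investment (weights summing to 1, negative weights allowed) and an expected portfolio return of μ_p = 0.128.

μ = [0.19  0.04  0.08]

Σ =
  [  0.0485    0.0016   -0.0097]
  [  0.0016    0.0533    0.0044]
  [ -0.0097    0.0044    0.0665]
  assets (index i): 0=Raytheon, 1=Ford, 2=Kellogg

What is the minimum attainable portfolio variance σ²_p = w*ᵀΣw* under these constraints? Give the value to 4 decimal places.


g=Σ⁻¹μ = [4.2605  0.4746  1.7931]
h=Σ⁻¹𝟙 = [23.5447  16.6208  17.3722]
a=μᵀg=0.971919  b=𝟙ᵀg=6.528100  c=𝟙ᵀh=57.537728  D=ac−b²=13.305921
λ₁=(c·0.128−b)/D = (57.537728·0.128−6.528100)/13.305921 = 0.062884
λ₂=(a−b·0.128)/D = (0.971919−6.528100·0.128)/13.305921 = 0.010245
w* = 0.062884·g + 0.010245·h:
  w_0 = 0.062884·4.2605 + 0.010245·23.5447 = 0.5091  (Raytheon)
  w_1 = 0.062884·0.4746 + 0.010245·16.6208 = 0.2001  (Ford)
  w_2 = 0.062884·1.7931 + 0.010245·17.3722 = 0.2907  (Kellogg)
Σw_i=1.0000  μᵀw=0.1280
σ²=wᵀΣw=λ₁·μ_p+λ₂ = 0.062884·0.128 + 0.010245 = 0.018294 ≈ 0.0183

0.0183


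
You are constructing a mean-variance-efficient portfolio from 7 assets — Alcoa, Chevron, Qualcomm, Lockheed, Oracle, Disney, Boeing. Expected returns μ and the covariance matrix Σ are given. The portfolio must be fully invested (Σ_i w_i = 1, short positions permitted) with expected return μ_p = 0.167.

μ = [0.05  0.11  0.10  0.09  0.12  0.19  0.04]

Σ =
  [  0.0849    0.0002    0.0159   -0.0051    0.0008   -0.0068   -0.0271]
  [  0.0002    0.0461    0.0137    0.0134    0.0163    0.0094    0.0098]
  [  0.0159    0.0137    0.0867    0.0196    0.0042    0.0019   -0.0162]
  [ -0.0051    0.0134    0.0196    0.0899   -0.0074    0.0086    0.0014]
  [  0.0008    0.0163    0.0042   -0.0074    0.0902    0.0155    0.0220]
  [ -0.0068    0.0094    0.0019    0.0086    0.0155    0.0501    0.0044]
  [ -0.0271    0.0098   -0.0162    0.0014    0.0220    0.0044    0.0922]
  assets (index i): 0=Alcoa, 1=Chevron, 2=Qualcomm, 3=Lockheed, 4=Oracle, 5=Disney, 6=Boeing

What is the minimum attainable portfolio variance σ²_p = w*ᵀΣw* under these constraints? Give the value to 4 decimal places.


0.0309

p=Σ⁻¹μ = [0.8884  1.1039  0.7015  0.4344  0.4317  3.4336  0.4274]
q=Σ⁻¹𝟙 = [16.7072  9.7095  7.4278  7.4434  3.0816  16.6296  14.3878]
a=μᵀp=0.996387  b=𝟙ᵀp=7.421018  c=𝟙ᵀq=75.386915  D=ac−b²=20.043061
λ₁=(c·0.167−b)/D = (75.386915·0.167−7.421018)/20.043061 = 0.257875
λ₂=(a−b·0.167)/D = (0.996387−7.421018·0.167)/20.043061 = -0.012120
w* = 0.257875·p + -0.012120·q:
  w_0 = 0.257875·0.8884 + -0.012120·16.7072 = 0.0266  (Alcoa)
  w_1 = 0.257875·1.1039 + -0.012120·9.7095 = 0.1670  (Chevron)
  w_2 = 0.257875·0.7015 + -0.012120·7.4278 = 0.0909  (Qualcomm)
  w_3 = 0.257875·0.4344 + -0.012120·7.4434 = 0.0218  (Lockheed)
  w_4 = 0.257875·0.4317 + -0.012120·3.0816 = 0.0740  (Oracle)
  w_5 = 0.257875·3.4336 + -0.012120·16.6296 = 0.6839  (Disney)
  w_6 = 0.257875·0.4274 + -0.012120·14.3878 = -0.0642  (Boeing)
Σw_i=1.0000  μᵀw=0.1670
σ²=wᵀΣw=λ₁·μ_p+λ₂ = 0.257875·0.167 + -0.012120 = 0.030945 ≈ 0.0309


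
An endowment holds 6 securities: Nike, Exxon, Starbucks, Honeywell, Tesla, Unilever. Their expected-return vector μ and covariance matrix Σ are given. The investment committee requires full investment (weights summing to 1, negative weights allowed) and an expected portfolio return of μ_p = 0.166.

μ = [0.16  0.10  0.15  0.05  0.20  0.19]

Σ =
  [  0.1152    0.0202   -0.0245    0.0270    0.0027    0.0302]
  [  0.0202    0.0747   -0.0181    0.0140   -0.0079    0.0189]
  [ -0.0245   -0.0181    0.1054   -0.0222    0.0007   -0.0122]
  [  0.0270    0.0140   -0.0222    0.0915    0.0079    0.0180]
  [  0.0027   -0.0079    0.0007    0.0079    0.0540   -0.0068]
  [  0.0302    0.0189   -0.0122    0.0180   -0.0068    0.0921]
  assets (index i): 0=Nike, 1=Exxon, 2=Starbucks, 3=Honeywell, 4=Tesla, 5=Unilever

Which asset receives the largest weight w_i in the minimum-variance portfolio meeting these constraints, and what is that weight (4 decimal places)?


Tesla (0.3602)

g=Σ⁻¹μ = [0.9805  1.5400  2.0757  -0.2367  4.1462  2.0528]
h=Σ⁻¹𝟙 = [5.0259  14.3891  15.5667  7.6517  20.0972  8.3073]
a=μᵀg=1.829667  b=𝟙ᵀg=10.558480  c=𝟙ᵀh=71.037981  D=ac−b²=18.494373
λ₁=(c·0.166−b)/D = (71.037981·0.166−10.558480)/18.494373 = 0.066714
λ₂=(a−b·0.166)/D = (1.829667−10.558480·0.166)/18.494373 = 0.004161
w* = 0.066714·g + 0.004161·h:
  w_0 = 0.066714·0.9805 + 0.004161·5.0259 = 0.0863  (Nike)
  w_1 = 0.066714·1.5400 + 0.004161·14.3891 = 0.1626  (Exxon)
  w_2 = 0.066714·2.0757 + 0.004161·15.5667 = 0.2033  (Starbucks)
  w_3 = 0.066714·-0.2367 + 0.004161·7.6517 = 0.0161  (Honeywell)
  w_4 = 0.066714·4.1462 + 0.004161·20.0972 = 0.3602  (Tesla)
  w_5 = 0.066714·2.0528 + 0.004161·8.3073 = 0.1715  (Unilever)
Σw_i=1.0000  μᵀw=0.1660
σ²=wᵀΣw=λ₁·μ_p+λ₂ = 0.066714·0.166 + 0.004161 = 0.015236 ≈ 0.0152
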